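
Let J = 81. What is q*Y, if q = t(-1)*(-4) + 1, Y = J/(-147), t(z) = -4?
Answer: -459/49 ≈ -9.3673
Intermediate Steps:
Y = -27/49 (Y = 81/(-147) = 81*(-1/147) = -27/49 ≈ -0.55102)
q = 17 (q = -4*(-4) + 1 = 16 + 1 = 17)
q*Y = 17*(-27/49) = -459/49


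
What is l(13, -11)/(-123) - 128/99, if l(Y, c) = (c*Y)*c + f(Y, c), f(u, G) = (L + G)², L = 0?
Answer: -61150/4059 ≈ -15.065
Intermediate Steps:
f(u, G) = G² (f(u, G) = (0 + G)² = G²)
l(Y, c) = c² + Y*c² (l(Y, c) = (c*Y)*c + c² = (Y*c)*c + c² = Y*c² + c² = c² + Y*c²)
l(13, -11)/(-123) - 128/99 = ((-11)²*(1 + 13))/(-123) - 128/99 = (121*14)*(-1/123) - 128*1/99 = 1694*(-1/123) - 128/99 = -1694/123 - 128/99 = -61150/4059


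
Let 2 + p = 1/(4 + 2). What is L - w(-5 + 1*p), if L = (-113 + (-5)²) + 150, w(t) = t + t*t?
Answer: 797/36 ≈ 22.139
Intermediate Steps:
p = -11/6 (p = -2 + 1/(4 + 2) = -2 + 1/6 = -2 + ⅙ = -11/6 ≈ -1.8333)
w(t) = t + t²
L = 62 (L = (-113 + 25) + 150 = -88 + 150 = 62)
L - w(-5 + 1*p) = 62 - (-5 + 1*(-11/6))*(1 + (-5 + 1*(-11/6))) = 62 - (-5 - 11/6)*(1 + (-5 - 11/6)) = 62 - (-41)*(1 - 41/6)/6 = 62 - (-41)*(-35)/(6*6) = 62 - 1*1435/36 = 62 - 1435/36 = 797/36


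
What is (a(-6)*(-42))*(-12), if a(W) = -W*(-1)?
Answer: -3024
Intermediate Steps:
a(W) = W (a(W) = -(-1)*W = W)
(a(-6)*(-42))*(-12) = -6*(-42)*(-12) = 252*(-12) = -3024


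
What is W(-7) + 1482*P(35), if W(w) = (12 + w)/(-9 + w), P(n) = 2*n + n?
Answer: 2489755/16 ≈ 1.5561e+5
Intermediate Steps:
P(n) = 3*n
W(w) = (12 + w)/(-9 + w)
W(-7) + 1482*P(35) = (12 - 7)/(-9 - 7) + 1482*(3*35) = 5/(-16) + 1482*105 = -1/16*5 + 155610 = -5/16 + 155610 = 2489755/16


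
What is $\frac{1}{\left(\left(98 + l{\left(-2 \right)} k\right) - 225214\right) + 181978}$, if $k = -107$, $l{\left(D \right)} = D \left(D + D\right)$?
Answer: $- \frac{1}{43994} \approx -2.273 \cdot 10^{-5}$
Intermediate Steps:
$l{\left(D \right)} = 2 D^{2}$ ($l{\left(D \right)} = D 2 D = 2 D^{2}$)
$\frac{1}{\left(\left(98 + l{\left(-2 \right)} k\right) - 225214\right) + 181978} = \frac{1}{\left(\left(98 + 2 \left(-2\right)^{2} \left(-107\right)\right) - 225214\right) + 181978} = \frac{1}{\left(\left(98 + 2 \cdot 4 \left(-107\right)\right) - 225214\right) + 181978} = \frac{1}{\left(\left(98 + 8 \left(-107\right)\right) - 225214\right) + 181978} = \frac{1}{\left(\left(98 - 856\right) - 225214\right) + 181978} = \frac{1}{\left(-758 - 225214\right) + 181978} = \frac{1}{-225972 + 181978} = \frac{1}{-43994} = - \frac{1}{43994}$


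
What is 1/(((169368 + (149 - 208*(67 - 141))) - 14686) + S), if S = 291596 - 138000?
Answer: 1/323819 ≈ 3.0881e-6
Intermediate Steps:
S = 153596
1/(((169368 + (149 - 208*(67 - 141))) - 14686) + S) = 1/(((169368 + (149 - 208*(67 - 141))) - 14686) + 153596) = 1/(((169368 + (149 - 208*(-74))) - 14686) + 153596) = 1/(((169368 + (149 + 15392)) - 14686) + 153596) = 1/(((169368 + 15541) - 14686) + 153596) = 1/((184909 - 14686) + 153596) = 1/(170223 + 153596) = 1/323819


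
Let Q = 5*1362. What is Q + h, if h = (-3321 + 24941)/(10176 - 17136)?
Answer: 2368799/348 ≈ 6806.9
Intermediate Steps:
h = -1081/348 (h = 21620/(-6960) = 21620*(-1/6960) = -1081/348 ≈ -3.1063)
Q = 6810
Q + h = 6810 - 1081/348 = 2368799/348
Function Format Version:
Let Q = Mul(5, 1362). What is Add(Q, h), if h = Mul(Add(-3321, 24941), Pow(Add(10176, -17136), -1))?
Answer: Rational(2368799, 348) ≈ 6806.9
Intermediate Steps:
h = Rational(-1081, 348) (h = Mul(21620, Pow(-6960, -1)) = Mul(21620, Rational(-1, 6960)) = Rational(-1081, 348) ≈ -3.1063)
Q = 6810
Add(Q, h) = Add(6810, Rational(-1081, 348)) = Rational(2368799, 348)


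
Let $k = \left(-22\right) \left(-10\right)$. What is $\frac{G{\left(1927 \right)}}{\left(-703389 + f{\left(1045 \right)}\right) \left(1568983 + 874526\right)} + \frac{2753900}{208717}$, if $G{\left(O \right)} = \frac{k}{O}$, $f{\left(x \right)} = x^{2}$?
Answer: $\frac{1259873264304126973735}{95485300158234530529} \approx 13.194$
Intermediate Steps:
$k = 220$
$G{\left(O \right)} = \frac{220}{O}$
$\frac{G{\left(1927 \right)}}{\left(-703389 + f{\left(1045 \right)}\right) \left(1568983 + 874526\right)} + \frac{2753900}{208717} = \frac{220 \cdot \frac{1}{1927}}{\left(-703389 + 1045^{2}\right) \left(1568983 + 874526\right)} + \frac{2753900}{208717} = \frac{220 \cdot \frac{1}{1927}}{\left(-703389 + 1092025\right) 2443509} + 2753900 \cdot \frac{1}{208717} = \frac{220}{1927 \cdot 388636 \cdot 2443509} + \frac{2753900}{208717} = \frac{220}{1927 \cdot 949635563724} + \frac{2753900}{208717} = \frac{220}{1927} \cdot \frac{1}{949635563724} + \frac{2753900}{208717} = \frac{55}{457486932824037} + \frac{2753900}{208717} = \frac{1259873264304126973735}{95485300158234530529}$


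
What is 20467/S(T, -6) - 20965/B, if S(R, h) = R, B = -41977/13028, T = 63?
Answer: 18066460519/2644551 ≈ 6831.6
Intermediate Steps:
B = -41977/13028 (B = -41977*1/13028 = -41977/13028 ≈ -3.2221)
20467/S(T, -6) - 20965/B = 20467/63 - 20965/(-41977/13028) = 20467*(1/63) - 20965*(-13028/41977) = 20467/63 + 273132020/41977 = 18066460519/2644551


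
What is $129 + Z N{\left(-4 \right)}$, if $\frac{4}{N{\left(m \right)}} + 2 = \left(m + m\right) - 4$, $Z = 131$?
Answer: $\frac{641}{7} \approx 91.571$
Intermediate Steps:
$N{\left(m \right)} = \frac{4}{-6 + 2 m}$ ($N{\left(m \right)} = \frac{4}{-2 + \left(\left(m + m\right) - 4\right)} = \frac{4}{-2 + \left(2 m - 4\right)} = \frac{4}{-2 + \left(-4 + 2 m\right)} = \frac{4}{-6 + 2 m}$)
$129 + Z N{\left(-4 \right)} = 129 + 131 \frac{2}{-3 - 4} = 129 + 131 \frac{2}{-7} = 129 + 131 \cdot 2 \left(- \frac{1}{7}\right) = 129 + 131 \left(- \frac{2}{7}\right) = 129 - \frac{262}{7} = \frac{641}{7}$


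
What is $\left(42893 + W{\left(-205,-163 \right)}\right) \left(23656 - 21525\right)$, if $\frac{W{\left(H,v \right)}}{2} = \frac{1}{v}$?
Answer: $\frac{14899007967}{163} \approx 9.1405 \cdot 10^{7}$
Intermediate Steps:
$W{\left(H,v \right)} = \frac{2}{v}$
$\left(42893 + W{\left(-205,-163 \right)}\right) \left(23656 - 21525\right) = \left(42893 + \frac{2}{-163}\right) \left(23656 - 21525\right) = \left(42893 + 2 \left(- \frac{1}{163}\right)\right) 2131 = \left(42893 - \frac{2}{163}\right) 2131 = \frac{6991557}{163} \cdot 2131 = \frac{14899007967}{163}$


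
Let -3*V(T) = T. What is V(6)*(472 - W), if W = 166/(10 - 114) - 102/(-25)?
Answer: -610371/650 ≈ -939.03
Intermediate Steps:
W = 3229/1300 (W = 166/(-104) - 102*(-1/25) = 166*(-1/104) + 102/25 = -83/52 + 102/25 = 3229/1300 ≈ 2.4838)
V(T) = -T/3
V(6)*(472 - W) = (-1/3*6)*(472 - 1*3229/1300) = -2*(472 - 3229/1300) = -2*610371/1300 = -610371/650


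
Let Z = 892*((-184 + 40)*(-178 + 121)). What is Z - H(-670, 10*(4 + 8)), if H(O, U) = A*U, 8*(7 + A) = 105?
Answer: 7320801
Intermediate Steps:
A = 49/8 (A = -7 + (1/8)*105 = -7 + 105/8 = 49/8 ≈ 6.1250)
H(O, U) = 49*U/8
Z = 7321536 (Z = 892*(-144*(-57)) = 892*8208 = 7321536)
Z - H(-670, 10*(4 + 8)) = 7321536 - 49*10*(4 + 8)/8 = 7321536 - 49*10*12/8 = 7321536 - 49*120/8 = 7321536 - 1*735 = 7321536 - 735 = 7320801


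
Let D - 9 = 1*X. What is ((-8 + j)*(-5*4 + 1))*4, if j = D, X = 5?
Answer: -456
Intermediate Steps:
D = 14 (D = 9 + 1*5 = 9 + 5 = 14)
j = 14
((-8 + j)*(-5*4 + 1))*4 = ((-8 + 14)*(-5*4 + 1))*4 = (6*(-20 + 1))*4 = (6*(-19))*4 = -114*4 = -456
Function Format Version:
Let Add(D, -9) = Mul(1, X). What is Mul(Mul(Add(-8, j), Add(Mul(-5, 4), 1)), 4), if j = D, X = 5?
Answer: -456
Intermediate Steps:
D = 14 (D = Add(9, Mul(1, 5)) = Add(9, 5) = 14)
j = 14
Mul(Mul(Add(-8, j), Add(Mul(-5, 4), 1)), 4) = Mul(Mul(Add(-8, 14), Add(Mul(-5, 4), 1)), 4) = Mul(Mul(6, Add(-20, 1)), 4) = Mul(Mul(6, -19), 4) = Mul(-114, 4) = -456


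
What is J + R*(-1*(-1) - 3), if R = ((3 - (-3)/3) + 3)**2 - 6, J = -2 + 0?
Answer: -88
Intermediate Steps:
J = -2
R = 43 (R = ((3 - (-3)/3) + 3)**2 - 6 = ((3 - 1*(-1)) + 3)**2 - 6 = ((3 + 1) + 3)**2 - 6 = (4 + 3)**2 - 6 = 7**2 - 6 = 49 - 6 = 43)
J + R*(-1*(-1) - 3) = -2 + 43*(-1*(-1) - 3) = -2 + 43*(1 - 3) = -2 + 43*(-2) = -2 - 86 = -88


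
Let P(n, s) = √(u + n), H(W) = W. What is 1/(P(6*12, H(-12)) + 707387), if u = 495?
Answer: 707387/500396367202 - 9*√7/500396367202 ≈ 1.4136e-6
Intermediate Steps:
P(n, s) = √(495 + n)
1/(P(6*12, H(-12)) + 707387) = 1/(√(495 + 6*12) + 707387) = 1/(√(495 + 72) + 707387) = 1/(√567 + 707387) = 1/(9*√7 + 707387) = 1/(707387 + 9*√7)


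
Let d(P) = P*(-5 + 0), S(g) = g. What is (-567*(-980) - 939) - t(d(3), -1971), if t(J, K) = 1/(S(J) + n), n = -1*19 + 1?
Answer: 18305794/33 ≈ 5.5472e+5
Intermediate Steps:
n = -18 (n = -19 + 1 = -18)
d(P) = -5*P (d(P) = P*(-5) = -5*P)
t(J, K) = 1/(-18 + J) (t(J, K) = 1/(J - 18) = 1/(-18 + J))
(-567*(-980) - 939) - t(d(3), -1971) = (-567*(-980) - 939) - 1/(-18 - 5*3) = (555660 - 939) - 1/(-18 - 15) = 554721 - 1/(-33) = 554721 - 1*(-1/33) = 554721 + 1/33 = 18305794/33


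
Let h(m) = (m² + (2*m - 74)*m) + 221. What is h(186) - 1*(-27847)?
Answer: 118092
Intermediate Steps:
h(m) = 221 + m² + m*(-74 + 2*m) (h(m) = (m² + (-74 + 2*m)*m) + 221 = (m² + m*(-74 + 2*m)) + 221 = 221 + m² + m*(-74 + 2*m))
h(186) - 1*(-27847) = (221 - 74*186 + 3*186²) - 1*(-27847) = (221 - 13764 + 3*34596) + 27847 = (221 - 13764 + 103788) + 27847 = 90245 + 27847 = 118092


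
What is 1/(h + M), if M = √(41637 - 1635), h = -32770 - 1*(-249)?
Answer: -32521/1057575439 - √40002/1057575439 ≈ -3.0940e-5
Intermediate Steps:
h = -32521 (h = -32770 + 249 = -32521)
M = √40002 ≈ 200.00
1/(h + M) = 1/(-32521 + √40002)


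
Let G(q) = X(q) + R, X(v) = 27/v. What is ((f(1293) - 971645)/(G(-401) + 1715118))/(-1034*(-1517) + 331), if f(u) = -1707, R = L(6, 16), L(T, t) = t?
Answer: -390314152/1079046514330663 ≈ -3.6172e-7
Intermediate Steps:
R = 16
G(q) = 16 + 27/q (G(q) = 27/q + 16 = 16 + 27/q)
((f(1293) - 971645)/(G(-401) + 1715118))/(-1034*(-1517) + 331) = ((-1707 - 971645)/((16 + 27/(-401)) + 1715118))/(-1034*(-1517) + 331) = (-973352/((16 + 27*(-1/401)) + 1715118))/(1568578 + 331) = -973352/((16 - 27/401) + 1715118)/1568909 = -973352/(6389/401 + 1715118)*(1/1568909) = -973352/687768707/401*(1/1568909) = -973352*401/687768707*(1/1568909) = -390314152/687768707*1/1568909 = -390314152/1079046514330663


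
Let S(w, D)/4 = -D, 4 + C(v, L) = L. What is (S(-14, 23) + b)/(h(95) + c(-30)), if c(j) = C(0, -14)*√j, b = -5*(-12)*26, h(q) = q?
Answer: 27892/3749 + 26424*I*√30/18745 ≈ 7.4398 + 7.721*I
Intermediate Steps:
C(v, L) = -4 + L
S(w, D) = -4*D (S(w, D) = 4*(-D) = -4*D)
b = 1560 (b = 60*26 = 1560)
c(j) = -18*√j (c(j) = (-4 - 14)*√j = -18*√j)
(S(-14, 23) + b)/(h(95) + c(-30)) = (-4*23 + 1560)/(95 - 18*I*√30) = (-92 + 1560)/(95 - 18*I*√30) = 1468/(95 - 18*I*√30)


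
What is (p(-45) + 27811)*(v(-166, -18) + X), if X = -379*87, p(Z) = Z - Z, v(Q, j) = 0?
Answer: -917012103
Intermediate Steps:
p(Z) = 0
X = -32973
(p(-45) + 27811)*(v(-166, -18) + X) = (0 + 27811)*(0 - 32973) = 27811*(-32973) = -917012103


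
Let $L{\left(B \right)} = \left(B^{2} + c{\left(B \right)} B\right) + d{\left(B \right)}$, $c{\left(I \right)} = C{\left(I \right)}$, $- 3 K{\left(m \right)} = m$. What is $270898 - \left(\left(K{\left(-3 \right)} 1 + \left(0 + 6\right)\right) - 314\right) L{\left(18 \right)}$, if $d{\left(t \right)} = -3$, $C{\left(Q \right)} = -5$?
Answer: $341815$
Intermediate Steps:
$K{\left(m \right)} = - \frac{m}{3}$
$c{\left(I \right)} = -5$
$L{\left(B \right)} = -3 + B^{2} - 5 B$ ($L{\left(B \right)} = \left(B^{2} - 5 B\right) - 3 = -3 + B^{2} - 5 B$)
$270898 - \left(\left(K{\left(-3 \right)} 1 + \left(0 + 6\right)\right) - 314\right) L{\left(18 \right)} = 270898 - \left(\left(\left(- \frac{1}{3}\right) \left(-3\right) 1 + \left(0 + 6\right)\right) - 314\right) \left(-3 + 18^{2} - 90\right) = 270898 - \left(\left(1 \cdot 1 + 6\right) - 314\right) \left(-3 + 324 - 90\right) = 270898 - \left(\left(1 + 6\right) - 314\right) 231 = 270898 - \left(7 - 314\right) 231 = 270898 - \left(-307\right) 231 = 270898 - -70917 = 270898 + 70917 = 341815$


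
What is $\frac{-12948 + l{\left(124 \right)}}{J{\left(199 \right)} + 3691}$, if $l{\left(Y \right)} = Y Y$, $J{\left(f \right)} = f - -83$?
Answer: $\frac{2428}{3973} \approx 0.61112$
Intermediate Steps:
$J{\left(f \right)} = 83 + f$ ($J{\left(f \right)} = f + 83 = 83 + f$)
$l{\left(Y \right)} = Y^{2}$
$\frac{-12948 + l{\left(124 \right)}}{J{\left(199 \right)} + 3691} = \frac{-12948 + 124^{2}}{\left(83 + 199\right) + 3691} = \frac{-12948 + 15376}{282 + 3691} = \frac{2428}{3973}$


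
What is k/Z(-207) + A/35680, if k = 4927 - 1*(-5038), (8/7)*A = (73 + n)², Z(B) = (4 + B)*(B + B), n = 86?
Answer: 8858535107/11994474240 ≈ 0.73855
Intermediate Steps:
Z(B) = 2*B*(4 + B) (Z(B) = (4 + B)*(2*B) = 2*B*(4 + B))
A = 176967/8 (A = 7*(73 + 86)²/8 = (7/8)*159² = (7/8)*25281 = 176967/8 ≈ 22121.)
k = 9965 (k = 4927 + 5038 = 9965)
k/Z(-207) + A/35680 = 9965/((2*(-207)*(4 - 207))) + (176967/8)/35680 = 9965/((2*(-207)*(-203))) + (176967/8)*(1/35680) = 9965/84042 + 176967/285440 = 8858535107/11994474240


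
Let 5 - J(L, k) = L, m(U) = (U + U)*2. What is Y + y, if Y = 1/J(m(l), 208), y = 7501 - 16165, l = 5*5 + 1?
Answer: -857737/99 ≈ -8664.0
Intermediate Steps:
l = 26 (l = 25 + 1 = 26)
m(U) = 4*U (m(U) = (2*U)*2 = 4*U)
y = -8664
J(L, k) = 5 - L
Y = -1/99 (Y = 1/(5 - 4*26) = 1/(5 - 1*104) = 1/(5 - 104) = 1/(-99) = -1/99 ≈ -0.010101)
Y + y = -1/99 - 8664 = -857737/99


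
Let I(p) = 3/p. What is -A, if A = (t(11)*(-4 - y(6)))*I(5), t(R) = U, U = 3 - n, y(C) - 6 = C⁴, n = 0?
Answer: 11754/5 ≈ 2350.8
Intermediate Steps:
y(C) = 6 + C⁴
U = 3 (U = 3 - 1*0 = 3 + 0 = 3)
t(R) = 3
A = -11754/5 (A = (3*(-4 - (6 + 6⁴)))*(3/5) = (3*(-4 - (6 + 1296)))*(3*(⅕)) = (3*(-4 - 1*1302))*(⅗) = (3*(-4 - 1302))*(⅗) = (3*(-1306))*(⅗) = -3918*⅗ = -11754/5 ≈ -2350.8)
-A = -1*(-11754/5) = 11754/5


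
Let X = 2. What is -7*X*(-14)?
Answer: 196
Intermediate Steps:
-7*X*(-14) = -7*2*(-14) = -14*(-14) = 196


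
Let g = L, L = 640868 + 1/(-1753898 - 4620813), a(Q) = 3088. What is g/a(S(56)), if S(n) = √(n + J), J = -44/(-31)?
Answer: 4085348289147/19685107568 ≈ 207.53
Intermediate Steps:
J = 44/31 (J = -44*(-1/31) = 44/31 ≈ 1.4194)
S(n) = √(44/31 + n) (S(n) = √(n + 44/31) = √(44/31 + n))
L = 4085348289147/6374711 (L = 640868 + 1/(-6374711) = 640868 - 1/6374711 = 4085348289147/6374711 ≈ 6.4087e+5)
g = 4085348289147/6374711 ≈ 6.4087e+5
g/a(S(56)) = (4085348289147/6374711)/3088 = (4085348289147/6374711)*(1/3088) = 4085348289147/19685107568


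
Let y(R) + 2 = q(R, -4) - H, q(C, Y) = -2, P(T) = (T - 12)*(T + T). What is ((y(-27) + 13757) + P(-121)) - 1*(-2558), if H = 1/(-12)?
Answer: 581965/12 ≈ 48497.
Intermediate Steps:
H = -1/12 ≈ -0.083333
P(T) = 2*T*(-12 + T) (P(T) = (-12 + T)*(2*T) = 2*T*(-12 + T))
y(R) = -47/12 (y(R) = -2 + (-2 - 1*(-1/12)) = -2 + (-2 + 1/12) = -2 - 23/12 = -47/12)
((y(-27) + 13757) + P(-121)) - 1*(-2558) = ((-47/12 + 13757) + 2*(-121)*(-12 - 121)) - 1*(-2558) = (165037/12 + 2*(-121)*(-133)) + 2558 = (165037/12 + 32186) + 2558 = 551269/12 + 2558 = 581965/12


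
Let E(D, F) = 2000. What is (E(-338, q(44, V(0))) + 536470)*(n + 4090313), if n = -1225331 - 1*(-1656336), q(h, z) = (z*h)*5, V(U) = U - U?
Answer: 2434594103460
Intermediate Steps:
V(U) = 0
q(h, z) = 5*h*z (q(h, z) = (h*z)*5 = 5*h*z)
n = 431005 (n = -1225331 + 1656336 = 431005)
(E(-338, q(44, V(0))) + 536470)*(n + 4090313) = (2000 + 536470)*(431005 + 4090313) = 538470*4521318 = 2434594103460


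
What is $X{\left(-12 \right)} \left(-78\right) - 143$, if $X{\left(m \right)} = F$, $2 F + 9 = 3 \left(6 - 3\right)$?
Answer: $-143$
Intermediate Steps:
$F = 0$ ($F = - \frac{9}{2} + \frac{3 \left(6 - 3\right)}{2} = - \frac{9}{2} + \frac{3 \cdot 3}{2} = - \frac{9}{2} + \frac{1}{2} \cdot 9 = - \frac{9}{2} + \frac{9}{2} = 0$)
$X{\left(m \right)} = 0$
$X{\left(-12 \right)} \left(-78\right) - 143 = 0 \left(-78\right) - 143 = 0 - 143 = -143$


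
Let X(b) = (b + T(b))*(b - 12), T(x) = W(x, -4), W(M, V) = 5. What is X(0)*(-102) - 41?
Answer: 6079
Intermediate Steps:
T(x) = 5
X(b) = (-12 + b)*(5 + b) (X(b) = (b + 5)*(b - 12) = (5 + b)*(-12 + b) = (-12 + b)*(5 + b))
X(0)*(-102) - 41 = (-60 + 0² - 7*0)*(-102) - 41 = (-60 + 0 + 0)*(-102) - 41 = -60*(-102) - 41 = 6120 - 41 = 6079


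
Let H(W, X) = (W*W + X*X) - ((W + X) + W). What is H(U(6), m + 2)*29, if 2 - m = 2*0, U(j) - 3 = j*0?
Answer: 435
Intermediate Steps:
U(j) = 3 (U(j) = 3 + j*0 = 3 + 0 = 3)
m = 2 (m = 2 - 2*0 = 2 - 1*0 = 2 + 0 = 2)
H(W, X) = W² + X² - X - 2*W (H(W, X) = (W² + X²) - (X + 2*W) = (W² + X²) + (-X - 2*W) = W² + X² - X - 2*W)
H(U(6), m + 2)*29 = (3² + (2 + 2)² - (2 + 2) - 2*3)*29 = (9 + 4² - 1*4 - 6)*29 = (9 + 16 - 4 - 6)*29 = 15*29 = 435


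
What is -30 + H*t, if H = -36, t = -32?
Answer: 1122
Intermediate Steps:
-30 + H*t = -30 - 36*(-32) = -30 + 1152 = 1122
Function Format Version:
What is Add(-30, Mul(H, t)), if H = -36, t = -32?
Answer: 1122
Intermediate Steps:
Add(-30, Mul(H, t)) = Add(-30, Mul(-36, -32)) = Add(-30, 1152) = 1122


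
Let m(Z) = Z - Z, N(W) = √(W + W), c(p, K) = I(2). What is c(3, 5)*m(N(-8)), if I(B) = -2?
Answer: 0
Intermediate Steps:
c(p, K) = -2
N(W) = √2*√W (N(W) = √(2*W) = √2*√W)
m(Z) = 0
c(3, 5)*m(N(-8)) = -2*0 = 0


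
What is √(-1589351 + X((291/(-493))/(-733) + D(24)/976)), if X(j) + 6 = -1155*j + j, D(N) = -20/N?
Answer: I*√111210397655354210420877/264522108 ≈ 1260.7*I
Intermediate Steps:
X(j) = -6 - 1154*j (X(j) = -6 + (-1155*j + j) = -6 - 1154*j)
√(-1589351 + X((291/(-493))/(-733) + D(24)/976)) = √(-1589351 + (-6 - 1154*((291/(-493))/(-733) - 20/24/976))) = √(-1589351 + (-6 - 1154*((291*(-1/493))*(-1/733) - 20*1/24*(1/976)))) = √(-1589351 + (-6 - 1154*(-291/493*(-1/733) - ⅚*1/976))) = √(-1589351 + (-6 - 1154*(291/361369 - 5/5856))) = √(-1589351 + (-6 - 1154*(-102749/2116176864))) = √(-1589351 + (-6 + 59286173/1058088432)) = √(-1589351 - 6289244419/1058088432) = √(-1681680196732051/1058088432) = I*√111210397655354210420877/264522108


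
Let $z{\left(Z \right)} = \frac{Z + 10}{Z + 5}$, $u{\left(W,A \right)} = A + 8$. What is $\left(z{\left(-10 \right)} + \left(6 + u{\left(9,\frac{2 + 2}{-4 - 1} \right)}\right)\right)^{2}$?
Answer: $\frac{4356}{25} \approx 174.24$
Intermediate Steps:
$u{\left(W,A \right)} = 8 + A$
$z{\left(Z \right)} = \frac{10 + Z}{5 + Z}$
$\left(z{\left(-10 \right)} + \left(6 + u{\left(9,\frac{2 + 2}{-4 - 1} \right)}\right)\right)^{2} = \left(\frac{10 - 10}{5 - 10} + \left(6 + \left(8 + \frac{2 + 2}{-4 - 1}\right)\right)\right)^{2} = \left(\frac{1}{-5} \cdot 0 + \left(6 + \left(8 + \frac{4}{-5}\right)\right)\right)^{2} = \left(\left(- \frac{1}{5}\right) 0 + \left(6 + \left(8 + 4 \left(- \frac{1}{5}\right)\right)\right)\right)^{2} = \left(0 + \left(6 + \left(8 - \frac{4}{5}\right)\right)\right)^{2} = \left(0 + \left(6 + \frac{36}{5}\right)\right)^{2} = \left(0 + \frac{66}{5}\right)^{2} = \left(\frac{66}{5}\right)^{2} = \frac{4356}{25}$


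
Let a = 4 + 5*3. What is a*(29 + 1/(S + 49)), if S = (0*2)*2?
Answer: 27018/49 ≈ 551.39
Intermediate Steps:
S = 0 (S = 0*2 = 0)
a = 19 (a = 4 + 15 = 19)
a*(29 + 1/(S + 49)) = 19*(29 + 1/(0 + 49)) = 19*(29 + 1/49) = 19*(1422/49) = 27018/49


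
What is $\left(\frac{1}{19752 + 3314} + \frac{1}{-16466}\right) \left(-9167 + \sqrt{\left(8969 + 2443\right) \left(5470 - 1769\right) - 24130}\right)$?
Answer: $\frac{15125550}{94951189} - \frac{1650 \sqrt{42211682}}{94951189} \approx 0.046397$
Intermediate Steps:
$\left(\frac{1}{19752 + 3314} + \frac{1}{-16466}\right) \left(-9167 + \sqrt{\left(8969 + 2443\right) \left(5470 - 1769\right) - 24130}\right) = \left(\frac{1}{23066} - \frac{1}{16466}\right) \left(-9167 + \sqrt{11412 \cdot 3701 - 24130}\right) = \left(\frac{1}{23066} - \frac{1}{16466}\right) \left(-9167 + \sqrt{42235812 - 24130}\right) = - \frac{1650 \left(-9167 + \sqrt{42211682}\right)}{94951189} = \frac{15125550}{94951189} - \frac{1650 \sqrt{42211682}}{94951189}$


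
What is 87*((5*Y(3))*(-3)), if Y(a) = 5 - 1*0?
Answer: -6525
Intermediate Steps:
Y(a) = 5 (Y(a) = 5 + 0 = 5)
87*((5*Y(3))*(-3)) = 87*((5*5)*(-3)) = 87*(25*(-3)) = 87*(-75) = -6525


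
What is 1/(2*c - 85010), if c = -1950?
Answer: -1/88910 ≈ -1.1247e-5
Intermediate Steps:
1/(2*c - 85010) = 1/(2*(-1950) - 85010) = 1/(-3900 - 85010) = 1/(-88910) = -1/88910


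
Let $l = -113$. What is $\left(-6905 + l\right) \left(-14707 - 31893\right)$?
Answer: $327038800$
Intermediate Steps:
$\left(-6905 + l\right) \left(-14707 - 31893\right) = \left(-6905 - 113\right) \left(-14707 - 31893\right) = \left(-7018\right) \left(-46600\right) = 327038800$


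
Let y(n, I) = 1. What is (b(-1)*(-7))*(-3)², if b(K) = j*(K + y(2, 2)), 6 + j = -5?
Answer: 0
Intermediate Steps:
j = -11 (j = -6 - 5 = -11)
b(K) = -11 - 11*K (b(K) = -11*(K + 1) = -11*(1 + K) = -11 - 11*K)
(b(-1)*(-7))*(-3)² = ((-11 - 11*(-1))*(-7))*(-3)² = ((-11 + 11)*(-7))*9 = (0*(-7))*9 = 0*9 = 0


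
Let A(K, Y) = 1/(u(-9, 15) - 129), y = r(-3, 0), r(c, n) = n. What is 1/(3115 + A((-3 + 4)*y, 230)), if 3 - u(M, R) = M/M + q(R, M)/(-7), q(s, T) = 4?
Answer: 885/2756768 ≈ 0.00032103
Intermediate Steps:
y = 0
u(M, R) = 18/7 (u(M, R) = 3 - (M/M + 4/(-7)) = 3 - (1 + 4*(-1/7)) = 3 - (1 - 4/7) = 3 - 1*3/7 = 3 - 3/7 = 18/7)
A(K, Y) = -7/885 (A(K, Y) = 1/(18/7 - 129) = 1/(-885/7) = -7/885)
1/(3115 + A((-3 + 4)*y, 230)) = 1/(3115 - 7/885) = 1/(2756768/885) = 885/2756768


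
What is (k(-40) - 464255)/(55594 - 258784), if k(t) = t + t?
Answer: 92867/40638 ≈ 2.2852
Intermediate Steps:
k(t) = 2*t
(k(-40) - 464255)/(55594 - 258784) = (2*(-40) - 464255)/(55594 - 258784) = (-80 - 464255)/(-203190) = -464335*(-1/203190) = 92867/40638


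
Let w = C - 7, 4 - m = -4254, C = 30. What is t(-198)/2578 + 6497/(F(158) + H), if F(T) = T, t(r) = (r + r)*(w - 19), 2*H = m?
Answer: 6563329/2947943 ≈ 2.2264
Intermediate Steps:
m = 4258 (m = 4 - 1*(-4254) = 4 + 4254 = 4258)
H = 2129 (H = (½)*4258 = 2129)
w = 23 (w = 30 - 7 = 23)
t(r) = 8*r (t(r) = (r + r)*(23 - 19) = (2*r)*4 = 8*r)
t(-198)/2578 + 6497/(F(158) + H) = (8*(-198))/2578 + 6497/(158 + 2129) = -1584*1/2578 + 6497/2287 = -792/1289 + 6497*(1/2287) = -792/1289 + 6497/2287 = 6563329/2947943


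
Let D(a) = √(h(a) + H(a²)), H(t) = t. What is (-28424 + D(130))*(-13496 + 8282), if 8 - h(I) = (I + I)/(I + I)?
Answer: 148202736 - 5214*√16907 ≈ 1.4752e+8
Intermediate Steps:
h(I) = 7 (h(I) = 8 - (I + I)/(I + I) = 8 - 2*I/(2*I) = 8 - 2*I*1/(2*I) = 8 - 1*1 = 8 - 1 = 7)
D(a) = √(7 + a²)
(-28424 + D(130))*(-13496 + 8282) = (-28424 + √(7 + 130²))*(-13496 + 8282) = (-28424 + √(7 + 16900))*(-5214) = (-28424 + √16907)*(-5214) = 148202736 - 5214*√16907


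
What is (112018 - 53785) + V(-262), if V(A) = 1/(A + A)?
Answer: 30514091/524 ≈ 58233.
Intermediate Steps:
V(A) = 1/(2*A)
(112018 - 53785) + V(-262) = (112018 - 53785) + (½)/(-262) = 58233 + (½)*(-1/262) = 58233 - 1/524 = 30514091/524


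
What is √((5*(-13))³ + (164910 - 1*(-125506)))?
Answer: √15791 ≈ 125.66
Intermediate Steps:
√((5*(-13))³ + (164910 - 1*(-125506))) = √((-65)³ + (164910 + 125506)) = √(-274625 + 290416) = √15791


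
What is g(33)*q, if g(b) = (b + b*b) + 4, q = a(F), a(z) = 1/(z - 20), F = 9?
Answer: -1126/11 ≈ -102.36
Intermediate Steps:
a(z) = 1/(-20 + z)
q = -1/11 (q = 1/(-20 + 9) = 1/(-11) = -1/11 ≈ -0.090909)
g(b) = 4 + b + b**2 (g(b) = (b + b**2) + 4 = 4 + b + b**2)
g(33)*q = (4 + 33 + 33**2)*(-1/11) = (4 + 33 + 1089)*(-1/11) = 1126*(-1/11) = -1126/11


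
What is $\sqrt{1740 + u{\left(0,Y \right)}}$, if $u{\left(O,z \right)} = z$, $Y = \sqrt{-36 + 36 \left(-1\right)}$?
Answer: $\sqrt{1740 + 6 i \sqrt{2}} \approx 41.713 + 0.1017 i$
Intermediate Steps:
$Y = 6 i \sqrt{2}$ ($Y = \sqrt{-36 - 36} = \sqrt{-72} = 6 i \sqrt{2} \approx 8.4853 i$)
$\sqrt{1740 + u{\left(0,Y \right)}} = \sqrt{1740 + 6 i \sqrt{2}}$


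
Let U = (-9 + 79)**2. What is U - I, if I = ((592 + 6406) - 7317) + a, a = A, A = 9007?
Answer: -3788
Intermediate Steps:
a = 9007
U = 4900 (U = 70**2 = 4900)
I = 8688 (I = ((592 + 6406) - 7317) + 9007 = (6998 - 7317) + 9007 = -319 + 9007 = 8688)
U - I = 4900 - 1*8688 = 4900 - 8688 = -3788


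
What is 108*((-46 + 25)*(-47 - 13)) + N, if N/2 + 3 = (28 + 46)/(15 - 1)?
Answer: 952592/7 ≈ 1.3608e+5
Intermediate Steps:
N = 32/7 (N = -6 + 2*((28 + 46)/(15 - 1)) = -6 + 2*(74/14) = -6 + 2*(74*(1/14)) = -6 + 2*(37/7) = -6 + 74/7 = 32/7 ≈ 4.5714)
108*((-46 + 25)*(-47 - 13)) + N = 108*((-46 + 25)*(-47 - 13)) + 32/7 = 108*(-21*(-60)) + 32/7 = 108*1260 + 32/7 = 136080 + 32/7 = 952592/7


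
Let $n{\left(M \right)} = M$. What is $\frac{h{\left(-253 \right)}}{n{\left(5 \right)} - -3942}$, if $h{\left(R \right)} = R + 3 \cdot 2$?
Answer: $- \frac{247}{3947} \approx -0.062579$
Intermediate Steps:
$h{\left(R \right)} = 6 + R$ ($h{\left(R \right)} = R + 6 = 6 + R$)
$\frac{h{\left(-253 \right)}}{n{\left(5 \right)} - -3942} = \frac{6 - 253}{5 - -3942} = - \frac{247}{5 + 3942} = - \frac{247}{3947}$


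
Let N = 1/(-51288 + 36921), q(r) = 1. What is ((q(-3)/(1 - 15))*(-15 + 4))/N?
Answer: -158037/14 ≈ -11288.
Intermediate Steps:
N = -1/14367 (N = 1/(-14367) = -1/14367 ≈ -6.9604e-5)
((q(-3)/(1 - 15))*(-15 + 4))/N = ((1/(1 - 15))*(-15 + 4))/(-1/14367) = ((1/(-14))*(-11))*(-14367) = ((1*(-1/14))*(-11))*(-14367) = -1/14*(-11)*(-14367) = (11/14)*(-14367) = -158037/14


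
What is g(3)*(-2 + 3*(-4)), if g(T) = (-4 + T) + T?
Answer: -28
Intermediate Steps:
g(T) = -4 + 2*T
g(3)*(-2 + 3*(-4)) = (-4 + 2*3)*(-2 + 3*(-4)) = (-4 + 6)*(-2 - 12) = 2*(-14) = -28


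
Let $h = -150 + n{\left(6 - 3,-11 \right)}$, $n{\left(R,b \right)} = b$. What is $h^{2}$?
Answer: $25921$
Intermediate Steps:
$h = -161$ ($h = -150 - 11 = -161$)
$h^{2} = \left(-161\right)^{2} = 25921$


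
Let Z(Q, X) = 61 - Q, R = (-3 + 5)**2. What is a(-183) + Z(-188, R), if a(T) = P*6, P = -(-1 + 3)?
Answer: 237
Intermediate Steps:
P = -2 (P = -1*2 = -2)
R = 4 (R = 2**2 = 4)
a(T) = -12 (a(T) = -2*6 = -12)
a(-183) + Z(-188, R) = -12 + (61 - 1*(-188)) = -12 + (61 + 188) = -12 + 249 = 237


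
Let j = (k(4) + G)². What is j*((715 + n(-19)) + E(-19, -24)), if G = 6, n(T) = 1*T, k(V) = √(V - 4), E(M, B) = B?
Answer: 24192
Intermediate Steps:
k(V) = √(-4 + V)
n(T) = T
j = 36 (j = (√(-4 + 4) + 6)² = (√0 + 6)² = (0 + 6)² = 6² = 36)
j*((715 + n(-19)) + E(-19, -24)) = 36*((715 - 19) - 24) = 36*(696 - 24) = 36*672 = 24192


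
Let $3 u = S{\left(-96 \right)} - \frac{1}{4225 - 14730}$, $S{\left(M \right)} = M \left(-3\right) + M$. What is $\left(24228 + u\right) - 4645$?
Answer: $\frac{619175206}{31515} \approx 19647.0$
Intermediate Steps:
$S{\left(M \right)} = - 2 M$ ($S{\left(M \right)} = - 3 M + M = - 2 M$)
$u = \frac{2016961}{31515}$ ($u = \frac{\left(-2\right) \left(-96\right) - \frac{1}{4225 - 14730}}{3} = \frac{192 - \frac{1}{-10505}}{3} = \frac{192 - - \frac{1}{10505}}{3} = \frac{192 + \frac{1}{10505}}{3} = \frac{1}{3} \cdot \frac{2016961}{10505} = \frac{2016961}{31515} \approx 64.0$)
$\left(24228 + u\right) - 4645 = \left(24228 + \frac{2016961}{31515}\right) - 4645 = \frac{765562381}{31515} - 4645 = \frac{619175206}{31515}$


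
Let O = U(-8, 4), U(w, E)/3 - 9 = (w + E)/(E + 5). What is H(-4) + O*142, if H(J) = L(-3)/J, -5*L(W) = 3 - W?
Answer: 109349/30 ≈ 3645.0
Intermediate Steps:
L(W) = -⅗ + W/5 (L(W) = -(3 - W)/5 = -⅗ + W/5)
U(w, E) = 27 + 3*(E + w)/(5 + E) (U(w, E) = 27 + 3*((w + E)/(E + 5)) = 27 + 3*((E + w)/(5 + E)) = 27 + 3*(E + w)/(5 + E))
O = 77/3 (O = 3*(45 - 8 + 10*4)/(5 + 4) = 3*(45 - 8 + 40)/9 = 3*(⅑)*77 = 77/3 ≈ 25.667)
H(J) = -6/(5*J) (H(J) = (-⅗ + (⅕)*(-3))/J = (-⅗ - ⅗)/J = -6/(5*J))
H(-4) + O*142 = -6/5/(-4) + (77/3)*142 = -6/5*(-¼) + 10934/3 = 3/10 + 10934/3 = 109349/30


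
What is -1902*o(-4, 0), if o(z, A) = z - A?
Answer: 7608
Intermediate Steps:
-1902*o(-4, 0) = -1902*(-4 - 1*0) = -1902*(-4 + 0) = -1902*(-4) = 7608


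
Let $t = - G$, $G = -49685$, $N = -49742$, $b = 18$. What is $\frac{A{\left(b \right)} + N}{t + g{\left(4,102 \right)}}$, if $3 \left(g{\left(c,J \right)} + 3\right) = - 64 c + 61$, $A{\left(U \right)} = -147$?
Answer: $- \frac{49889}{49617} \approx -1.0055$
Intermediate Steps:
$t = 49685$ ($t = \left(-1\right) \left(-49685\right) = 49685$)
$g{\left(c,J \right)} = \frac{52}{3} - \frac{64 c}{3}$ ($g{\left(c,J \right)} = -3 + \frac{- 64 c + 61}{3} = -3 + \frac{61 - 64 c}{3} = -3 - \left(- \frac{61}{3} + \frac{64 c}{3}\right) = \frac{52}{3} - \frac{64 c}{3}$)
$\frac{A{\left(b \right)} + N}{t + g{\left(4,102 \right)}} = \frac{-147 - 49742}{49685 + \left(\frac{52}{3} - \frac{256}{3}\right)} = - \frac{49889}{49685 + \left(\frac{52}{3} - \frac{256}{3}\right)} = - \frac{49889}{49685 - 68} = - \frac{49889}{49617}$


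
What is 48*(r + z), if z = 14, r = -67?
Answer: -2544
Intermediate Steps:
48*(r + z) = 48*(-67 + 14) = 48*(-53) = -2544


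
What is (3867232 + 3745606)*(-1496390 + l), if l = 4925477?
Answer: 26105083818906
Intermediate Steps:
(3867232 + 3745606)*(-1496390 + l) = (3867232 + 3745606)*(-1496390 + 4925477) = 7612838*3429087 = 26105083818906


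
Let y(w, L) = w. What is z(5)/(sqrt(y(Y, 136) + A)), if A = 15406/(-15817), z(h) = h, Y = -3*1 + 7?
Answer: 5*sqrt(84114806)/15954 ≈ 2.8743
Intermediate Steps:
Y = 4 (Y = -3 + 7 = 4)
A = -15406/15817 (A = 15406*(-1/15817) = -15406/15817 ≈ -0.97402)
z(5)/(sqrt(y(Y, 136) + A)) = 5/(sqrt(4 - 15406/15817)) = 5/(sqrt(47862/15817)) = 5/((3*sqrt(84114806)/15817)) = 5*(sqrt(84114806)/15954) = 5*sqrt(84114806)/15954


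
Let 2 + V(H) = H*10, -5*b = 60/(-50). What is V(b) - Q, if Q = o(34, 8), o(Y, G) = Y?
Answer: -168/5 ≈ -33.600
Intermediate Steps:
Q = 34
b = 6/25 (b = -12/(-50) = -12*(-1)/50 = -⅕*(-6/5) = 6/25 ≈ 0.24000)
V(H) = -2 + 10*H (V(H) = -2 + H*10 = -2 + 10*H)
V(b) - Q = (-2 + 10*(6/25)) - 1*34 = (-2 + 12/5) - 34 = ⅖ - 34 = -168/5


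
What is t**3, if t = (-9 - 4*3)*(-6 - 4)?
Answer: 9261000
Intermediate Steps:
t = 210 (t = (-9 - 12)*(-10) = -21*(-10) = 210)
t**3 = 210**3 = 9261000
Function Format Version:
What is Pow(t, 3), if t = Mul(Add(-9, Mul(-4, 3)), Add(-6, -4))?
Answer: 9261000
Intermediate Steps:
t = 210 (t = Mul(Add(-9, -12), -10) = Mul(-21, -10) = 210)
Pow(t, 3) = Pow(210, 3) = 9261000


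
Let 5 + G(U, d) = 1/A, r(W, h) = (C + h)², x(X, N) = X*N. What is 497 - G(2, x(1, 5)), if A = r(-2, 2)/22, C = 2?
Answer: 4005/8 ≈ 500.63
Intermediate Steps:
x(X, N) = N*X
r(W, h) = (2 + h)²
A = 8/11 (A = (2 + 2)²/22 = 4²*(1/22) = 16*(1/22) = 8/11 ≈ 0.72727)
G(U, d) = -29/8 (G(U, d) = -5 + 1/(8/11) = -5 + 11/8 = -29/8)
497 - G(2, x(1, 5)) = 497 - 1*(-29/8) = 497 + 29/8 = 4005/8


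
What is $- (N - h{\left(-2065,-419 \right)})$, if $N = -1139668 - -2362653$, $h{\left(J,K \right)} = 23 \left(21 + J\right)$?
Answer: $-1269997$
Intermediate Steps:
$h{\left(J,K \right)} = 483 + 23 J$
$N = 1222985$ ($N = -1139668 + 2362653 = 1222985$)
$- (N - h{\left(-2065,-419 \right)}) = - (1222985 - \left(483 + 23 \left(-2065\right)\right)) = - (1222985 - \left(483 - 47495\right)) = - (1222985 - -47012) = - (1222985 + 47012) = \left(-1\right) 1269997 = -1269997$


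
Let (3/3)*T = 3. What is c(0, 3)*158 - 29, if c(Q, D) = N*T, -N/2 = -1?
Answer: 919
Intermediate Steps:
N = 2 (N = -2*(-1) = 2)
T = 3
c(Q, D) = 6 (c(Q, D) = 2*3 = 6)
c(0, 3)*158 - 29 = 6*158 - 29 = 948 - 29 = 919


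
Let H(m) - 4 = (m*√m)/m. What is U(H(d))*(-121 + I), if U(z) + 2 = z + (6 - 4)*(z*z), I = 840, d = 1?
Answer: 38107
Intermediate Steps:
H(m) = 4 + √m (H(m) = 4 + (m*√m)/m = 4 + m^(3/2)/m = 4 + √m)
U(z) = -2 + z + 2*z² (U(z) = -2 + (z + (6 - 4)*(z*z)) = -2 + (z + 2*z²) = -2 + z + 2*z²)
U(H(d))*(-121 + I) = (-2 + (4 + √1) + 2*(4 + √1)²)*(-121 + 840) = (-2 + (4 + 1) + 2*(4 + 1)²)*719 = (-2 + 5 + 2*5²)*719 = (-2 + 5 + 2*25)*719 = (-2 + 5 + 50)*719 = 53*719 = 38107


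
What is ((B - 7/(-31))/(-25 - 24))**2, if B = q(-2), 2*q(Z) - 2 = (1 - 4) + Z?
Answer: 6241/9229444 ≈ 0.00067621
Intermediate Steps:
q(Z) = -1/2 + Z/2 (q(Z) = 1 + ((1 - 4) + Z)/2 = 1 + (-3 + Z)/2 = 1 + (-3/2 + Z/2) = -1/2 + Z/2)
B = -3/2 (B = -1/2 + (1/2)*(-2) = -1/2 - 1 = -3/2 ≈ -1.5000)
((B - 7/(-31))/(-25 - 24))**2 = ((-3/2 - 7/(-31))/(-25 - 24))**2 = ((-3/2 - 7*(-1/31))/(-49))**2 = ((-3/2 + 7/31)*(-1/49))**2 = (-79/62*(-1/49))**2 = (79/3038)**2 = 6241/9229444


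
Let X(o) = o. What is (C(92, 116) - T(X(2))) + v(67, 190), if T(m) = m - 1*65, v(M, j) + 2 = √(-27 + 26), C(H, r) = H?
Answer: 153 + I ≈ 153.0 + 1.0*I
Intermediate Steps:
v(M, j) = -2 + I (v(M, j) = -2 + √(-27 + 26) = -2 + √(-1) = -2 + I)
T(m) = -65 + m (T(m) = m - 65 = -65 + m)
(C(92, 116) - T(X(2))) + v(67, 190) = (92 - (-65 + 2)) + (-2 + I) = (92 - 1*(-63)) + (-2 + I) = (92 + 63) + (-2 + I) = 155 + (-2 + I) = 153 + I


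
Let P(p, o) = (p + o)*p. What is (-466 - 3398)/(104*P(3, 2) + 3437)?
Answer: -3864/4997 ≈ -0.77326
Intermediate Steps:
P(p, o) = p*(o + p) (P(p, o) = (o + p)*p = p*(o + p))
(-466 - 3398)/(104*P(3, 2) + 3437) = (-466 - 3398)/(104*(3*(2 + 3)) + 3437) = -3864/(104*(3*5) + 3437) = -3864/(104*15 + 3437) = -3864/(1560 + 3437) = -3864/4997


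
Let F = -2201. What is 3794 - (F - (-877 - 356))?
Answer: 4762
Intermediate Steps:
3794 - (F - (-877 - 356)) = 3794 - (-2201 - (-877 - 356)) = 3794 - (-2201 - 1*(-1233)) = 3794 - (-2201 + 1233) = 3794 - 1*(-968) = 3794 + 968 = 4762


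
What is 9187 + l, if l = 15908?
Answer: 25095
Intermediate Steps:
9187 + l = 9187 + 15908 = 25095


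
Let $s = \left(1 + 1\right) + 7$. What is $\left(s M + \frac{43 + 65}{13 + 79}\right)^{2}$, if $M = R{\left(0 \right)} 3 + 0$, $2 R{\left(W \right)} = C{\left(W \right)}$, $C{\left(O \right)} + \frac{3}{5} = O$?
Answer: $\frac{2537649}{52900} \approx 47.971$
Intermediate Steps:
$C{\left(O \right)} = - \frac{3}{5} + O$
$R{\left(W \right)} = - \frac{3}{10} + \frac{W}{2}$ ($R{\left(W \right)} = \frac{- \frac{3}{5} + W}{2} = - \frac{3}{10} + \frac{W}{2}$)
$M = - \frac{9}{10}$ ($M = \left(- \frac{3}{10} + \frac{1}{2} \cdot 0\right) 3 + 0 = \left(- \frac{3}{10} + 0\right) 3 + 0 = \left(- \frac{3}{10}\right) 3 + 0 = - \frac{9}{10} + 0 = - \frac{9}{10} \approx -0.9$)
$s = 9$ ($s = 2 + 7 = 9$)
$\left(s M + \frac{43 + 65}{13 + 79}\right)^{2} = \left(9 \left(- \frac{9}{10}\right) + \frac{43 + 65}{13 + 79}\right)^{2} = \left(- \frac{81}{10} + \frac{108}{92}\right)^{2} = \left(- \frac{81}{10} + 108 \cdot \frac{1}{92}\right)^{2} = \left(- \frac{81}{10} + \frac{27}{23}\right)^{2} = \left(- \frac{1593}{230}\right)^{2} = \frac{2537649}{52900}$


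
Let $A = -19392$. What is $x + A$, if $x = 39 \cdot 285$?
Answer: $-8277$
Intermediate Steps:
$x = 11115$
$x + A = 11115 - 19392 = -8277$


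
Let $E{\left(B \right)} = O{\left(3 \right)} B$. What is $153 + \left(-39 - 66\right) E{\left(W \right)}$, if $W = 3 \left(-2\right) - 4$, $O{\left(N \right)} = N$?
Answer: $3303$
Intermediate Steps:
$W = -10$ ($W = -6 - 4 = -10$)
$E{\left(B \right)} = 3 B$
$153 + \left(-39 - 66\right) E{\left(W \right)} = 153 + \left(-39 - 66\right) 3 \left(-10\right) = 153 - -3150 = 153 + 3150 = 3303$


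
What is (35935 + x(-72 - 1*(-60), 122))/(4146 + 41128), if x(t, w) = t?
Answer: 35923/45274 ≈ 0.79346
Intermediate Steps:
(35935 + x(-72 - 1*(-60), 122))/(4146 + 41128) = (35935 + (-72 - 1*(-60)))/(4146 + 41128) = (35935 + (-72 + 60))/45274 = (35935 - 12)*(1/45274) = 35923*(1/45274) = 35923/45274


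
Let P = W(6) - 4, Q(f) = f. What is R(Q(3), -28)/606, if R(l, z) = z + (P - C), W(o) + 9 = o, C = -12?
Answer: -23/606 ≈ -0.037954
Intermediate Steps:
W(o) = -9 + o
P = -7 (P = (-9 + 6) - 4 = -3 - 4 = -7)
R(l, z) = 5 + z (R(l, z) = z + (-7 - 1*(-12)) = z + (-7 + 12) = z + 5 = 5 + z)
R(Q(3), -28)/606 = (5 - 28)/606 = -23*1/606 = -23/606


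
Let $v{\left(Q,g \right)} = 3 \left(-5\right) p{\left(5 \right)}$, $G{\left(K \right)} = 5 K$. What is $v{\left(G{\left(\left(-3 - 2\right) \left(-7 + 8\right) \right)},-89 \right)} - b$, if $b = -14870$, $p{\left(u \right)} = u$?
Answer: $14795$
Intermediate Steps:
$v{\left(Q,g \right)} = -75$ ($v{\left(Q,g \right)} = 3 \left(-5\right) 5 = \left(-15\right) 5 = -75$)
$v{\left(G{\left(\left(-3 - 2\right) \left(-7 + 8\right) \right)},-89 \right)} - b = -75 - -14870 = -75 + 14870 = 14795$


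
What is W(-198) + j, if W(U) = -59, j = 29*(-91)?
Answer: -2698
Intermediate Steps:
j = -2639
W(-198) + j = -59 - 2639 = -2698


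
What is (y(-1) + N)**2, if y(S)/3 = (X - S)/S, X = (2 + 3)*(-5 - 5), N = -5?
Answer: 20164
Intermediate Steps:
X = -50 (X = 5*(-10) = -50)
y(S) = 3*(-50 - S)/S (y(S) = 3*((-50 - S)/S) = 3*(-50 - S)/S)
(y(-1) + N)**2 = ((-3 - 150/(-1)) - 5)**2 = ((-3 - 150*(-1)) - 5)**2 = ((-3 + 150) - 5)**2 = (147 - 5)**2 = 142**2 = 20164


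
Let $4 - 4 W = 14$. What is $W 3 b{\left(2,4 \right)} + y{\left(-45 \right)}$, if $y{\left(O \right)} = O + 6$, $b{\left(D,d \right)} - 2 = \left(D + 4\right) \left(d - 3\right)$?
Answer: $-99$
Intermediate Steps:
$W = - \frac{5}{2}$ ($W = 1 - \frac{7}{2} = - \frac{5}{2} \approx -2.5$)
$b{\left(D,d \right)} = 2 + \left(-3 + d\right) \left(4 + D\right)$ ($b{\left(D,d \right)} = 2 + \left(D + 4\right) \left(d - 3\right) = 2 + \left(4 + D\right) \left(-3 + d\right) = 2 + \left(-3 + d\right) \left(4 + D\right)$)
$y{\left(O \right)} = 6 + O$
$W 3 b{\left(2,4 \right)} + y{\left(-45 \right)} = \left(- \frac{5}{2}\right) 3 \left(-10 - 6 + 4 \cdot 4 + 2 \cdot 4\right) + \left(6 - 45\right) = - \frac{15 \left(-10 - 6 + 16 + 8\right)}{2} - 39 = \left(- \frac{15}{2}\right) 8 - 39 = -60 - 39 = -99$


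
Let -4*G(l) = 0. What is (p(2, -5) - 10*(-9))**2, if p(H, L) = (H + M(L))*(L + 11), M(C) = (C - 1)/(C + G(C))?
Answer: 298116/25 ≈ 11925.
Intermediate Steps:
G(l) = 0 (G(l) = -1/4*0 = 0)
M(C) = (-1 + C)/C (M(C) = (C - 1)/(C + 0) = (-1 + C)/C)
p(H, L) = (11 + L)*(H + (-1 + L)/L) (p(H, L) = (H + (-1 + L)/L)*(L + 11) = (H + (-1 + L)/L)*(11 + L) = (11 + L)*(H + (-1 + L)/L))
(p(2, -5) - 10*(-9))**2 = ((10 - 5 - 11/(-5) + 11*2 + 2*(-5)) - 10*(-9))**2 = ((10 - 5 - 11*(-1/5) + 22 - 10) + 90)**2 = ((10 - 5 + 11/5 + 22 - 10) + 90)**2 = (96/5 + 90)**2 = (546/5)**2 = 298116/25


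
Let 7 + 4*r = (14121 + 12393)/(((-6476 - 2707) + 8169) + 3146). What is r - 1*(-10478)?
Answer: 44683987/4264 ≈ 10479.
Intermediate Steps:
r = 5795/4264 (r = -7/4 + ((14121 + 12393)/(((-6476 - 2707) + 8169) + 3146))/4 = -7/4 + (26514/((-9183 + 8169) + 3146))/4 = -7/4 + (26514/(-1014 + 3146))/4 = -7/4 + (26514/2132)/4 = -7/4 + (26514*(1/2132))/4 = -7/4 + (1/4)*(13257/1066) = -7/4 + 13257/4264 = 5795/4264 ≈ 1.3591)
r - 1*(-10478) = 5795/4264 - 1*(-10478) = 5795/4264 + 10478 = 44683987/4264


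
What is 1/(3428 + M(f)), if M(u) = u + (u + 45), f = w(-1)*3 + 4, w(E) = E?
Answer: 1/3475 ≈ 0.00028777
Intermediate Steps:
f = 1 (f = -1*3 + 4 = -3 + 4 = 1)
M(u) = 45 + 2*u (M(u) = u + (45 + u) = 45 + 2*u)
1/(3428 + M(f)) = 1/(3428 + (45 + 2*1)) = 1/(3428 + (45 + 2)) = 1/(3428 + 47) = 1/3475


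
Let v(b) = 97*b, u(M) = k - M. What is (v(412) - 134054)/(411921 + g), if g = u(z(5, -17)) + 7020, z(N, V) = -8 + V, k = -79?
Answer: -94090/418887 ≈ -0.22462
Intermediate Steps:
u(M) = -79 - M
g = 6966 (g = (-79 - (-8 - 17)) + 7020 = (-79 - 1*(-25)) + 7020 = (-79 + 25) + 7020 = -54 + 7020 = 6966)
(v(412) - 134054)/(411921 + g) = (97*412 - 134054)/(411921 + 6966) = (39964 - 134054)/418887 = -94090*1/418887 = -94090/418887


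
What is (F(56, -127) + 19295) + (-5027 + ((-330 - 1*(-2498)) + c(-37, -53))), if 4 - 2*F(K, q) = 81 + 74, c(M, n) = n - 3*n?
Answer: 32933/2 ≈ 16467.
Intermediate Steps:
c(M, n) = -2*n
F(K, q) = -151/2 (F(K, q) = 2 - (81 + 74)/2 = 2 - ½*155 = 2 - 155/2 = -151/2)
(F(56, -127) + 19295) + (-5027 + ((-330 - 1*(-2498)) + c(-37, -53))) = (-151/2 + 19295) + (-5027 + ((-330 - 1*(-2498)) - 2*(-53))) = 38439/2 + (-5027 + ((-330 + 2498) + 106)) = 38439/2 + (-5027 + (2168 + 106)) = 38439/2 + (-5027 + 2274) = 38439/2 - 2753 = 32933/2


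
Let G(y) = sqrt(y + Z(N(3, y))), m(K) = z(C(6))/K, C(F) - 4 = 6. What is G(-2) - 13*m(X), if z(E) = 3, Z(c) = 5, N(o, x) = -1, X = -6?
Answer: 13/2 + sqrt(3) ≈ 8.2321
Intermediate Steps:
C(F) = 10 (C(F) = 4 + 6 = 10)
m(K) = 3/K
G(y) = sqrt(5 + y) (G(y) = sqrt(y + 5) = sqrt(5 + y))
G(-2) - 13*m(X) = sqrt(5 - 2) - 39/(-6) = sqrt(3) - 39*(-1)/6 = sqrt(3) - 13*(-1/2) = sqrt(3) + 13/2 = 13/2 + sqrt(3)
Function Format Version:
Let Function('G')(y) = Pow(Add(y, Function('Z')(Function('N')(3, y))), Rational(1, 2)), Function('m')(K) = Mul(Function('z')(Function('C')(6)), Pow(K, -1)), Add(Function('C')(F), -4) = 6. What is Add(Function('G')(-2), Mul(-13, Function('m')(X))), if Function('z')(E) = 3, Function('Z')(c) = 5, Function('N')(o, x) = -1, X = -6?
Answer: Add(Rational(13, 2), Pow(3, Rational(1, 2))) ≈ 8.2321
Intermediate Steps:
Function('C')(F) = 10 (Function('C')(F) = Add(4, 6) = 10)
Function('m')(K) = Mul(3, Pow(K, -1))
Function('G')(y) = Pow(Add(5, y), Rational(1, 2)) (Function('G')(y) = Pow(Add(y, 5), Rational(1, 2)) = Pow(Add(5, y), Rational(1, 2)))
Add(Function('G')(-2), Mul(-13, Function('m')(X))) = Add(Pow(Add(5, -2), Rational(1, 2)), Mul(-13, Mul(3, Pow(-6, -1)))) = Add(Pow(3, Rational(1, 2)), Mul(-13, Mul(3, Rational(-1, 6)))) = Add(Pow(3, Rational(1, 2)), Mul(-13, Rational(-1, 2))) = Add(Pow(3, Rational(1, 2)), Rational(13, 2)) = Add(Rational(13, 2), Pow(3, Rational(1, 2)))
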